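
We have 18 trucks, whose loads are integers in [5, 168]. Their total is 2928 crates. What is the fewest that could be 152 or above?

13

Each value short of 152 is at most 151, costing at least 168 − 151 = 17 against the maximum total of 3024.
We can afford to lose at most 3024 − 2928 = 96, so at most ⌊96/17⌋ = 5 fall short, and at least 13 are ≥ 152.
Exactly 13 works: 13 values at 168 and 5 at 151 total 2939; lower one of the high values by 11 (still ≥ 152) to hit 2928.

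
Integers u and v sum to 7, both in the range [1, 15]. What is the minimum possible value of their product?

For a fixed sum, uv is smallest when u and v are as far apart as possible.
At the endpoint u = 1, v = 7 − 1 = 6, so uv = 1 × 6 = 6.

6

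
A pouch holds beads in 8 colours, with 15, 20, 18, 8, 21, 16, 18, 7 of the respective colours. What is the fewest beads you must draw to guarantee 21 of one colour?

In the worst case you take as many as possible of each colour without reaching 21: 15 + 20 + 18 + 8 + 20 + 16 + 18 + 7 = 122.
The next one must give 21 of some colour, so 122 + 1 = 123.

123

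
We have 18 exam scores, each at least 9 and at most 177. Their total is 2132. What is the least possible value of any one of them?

To make one score as small as possible, make the other 17 as large as possible.
The other 17 can take up 17 × 177 = 3009 ≥ 2132 − 9, so one score can sit at its floor of 9.
Achievable: one at 9 and the other 17 totalling 2123, which fits since 17 × 9 ≤ 2123 ≤ 17 × 177.

9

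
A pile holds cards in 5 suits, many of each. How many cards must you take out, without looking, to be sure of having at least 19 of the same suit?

You could draw 18 of every suit without reaching 19 of any — 90 in all.
One more forces 19 of some suit, so 90 + 1 = 91.

91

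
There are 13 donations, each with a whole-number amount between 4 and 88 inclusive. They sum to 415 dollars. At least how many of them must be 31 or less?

Let j be the number exceeding 31. Then the total is ≥ 32·j + 4·(13 − j) = 52 + 28j.
So 28j ≤ 363 and j ≤ 12; hence at least 13 − 12 = 1 are ≤ 31.
Exactly 1 works: 1 value at 4 and 12 at 32 total 388; raise one of the low values by 27 (still ≤ 31) to hit 415.

1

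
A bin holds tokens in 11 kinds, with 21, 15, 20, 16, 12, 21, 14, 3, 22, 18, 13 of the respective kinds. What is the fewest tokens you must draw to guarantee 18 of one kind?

In the worst case you take as many as possible of each kind without reaching 18: 17 + 15 + 17 + 16 + 12 + 17 + 14 + 3 + 17 + 17 + 13 = 158.
The next one must give 18 of some kind, so 158 + 1 = 159.

159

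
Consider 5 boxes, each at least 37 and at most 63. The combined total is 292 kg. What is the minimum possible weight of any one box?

To make one box as small as possible, make the other 4 as large as possible.
The other 4 contribute at most 4 × 63 = 252, leaving at least 292 − 252 = 40.
Since 40 ≥ 37, this is achievable: one at 40 and 4 at 63.

40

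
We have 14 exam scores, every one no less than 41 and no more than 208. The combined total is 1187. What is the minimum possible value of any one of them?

41

Minimizing one value means maximizing the remaining 13.
The other 13 can take up 13 × 208 = 2704 ≥ 1187 − 41, so one score can sit at its floor of 41.
Achievable: one at 41 and the other 13 totalling 1146, which fits since 13 × 41 ≤ 1146 ≤ 13 × 208.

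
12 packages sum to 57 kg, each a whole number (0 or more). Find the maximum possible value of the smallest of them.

If every one of the 12 were at least 5, the total would be at least 12 × 5 = 60 > 57.
Achievable: 3 of them at 4 and 9 at 5 total 57.

4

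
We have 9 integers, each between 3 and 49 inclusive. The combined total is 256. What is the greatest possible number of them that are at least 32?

If k of the values are ≥ 32, the total is ≥ 32k + 3(9 − k).
Setting 32k + 3(9 − k) ≤ 256 gives 29k ≤ 229, so k ≤ 7.
k = 7 is achieved by 7 values at 32 and 2 at 3, total 230; add 26 to one value (staying below 32) to reach 256.

7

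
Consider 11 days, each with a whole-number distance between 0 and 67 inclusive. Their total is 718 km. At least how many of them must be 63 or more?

Each value short of 63 is at most 62, costing at least 67 − 62 = 5 against the maximum total of 737.
We can afford to lose at most 737 − 718 = 19, so at most ⌊19/5⌋ = 3 fall short, and at least 8 are ≥ 63.
Exactly 8 works: 8 values at 67 and 3 at 62 total 722; lower one of the high values by 4 (still ≥ 63) to hit 718.

8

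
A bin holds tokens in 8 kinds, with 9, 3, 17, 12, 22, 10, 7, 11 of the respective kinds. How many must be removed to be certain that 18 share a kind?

In the worst case you take as many as possible of each kind without reaching 18: 9 + 3 + 17 + 12 + 17 + 10 + 7 + 11 = 86.
The next one must give 18 of some kind, so 86 + 1 = 87.

87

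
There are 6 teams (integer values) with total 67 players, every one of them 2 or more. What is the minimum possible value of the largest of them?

Some value must be at least ⌈67/6⌉ = 12, since 6 × 11 = 66 < 67.
Equality holds with 1 value of 12 and 5 values of 11.

12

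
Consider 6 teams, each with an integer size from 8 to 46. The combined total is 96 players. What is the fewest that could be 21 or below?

3

Let j be the number exceeding 21. Then the total is ≥ 22·j + 8·(6 − j) = 48 + 14j.
So 14j ≤ 48 and j ≤ 3; hence at least 6 − 3 = 3 are ≤ 21.
Exactly 3 works: 3 values at 8 and 3 at 22 total 90; raise one of the low values by 6 (still ≤ 21) to hit 96.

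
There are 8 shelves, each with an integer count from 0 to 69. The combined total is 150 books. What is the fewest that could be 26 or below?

Let j be the number exceeding 26. Then the total is ≥ 27·j + 0·(8 − j) = 0 + 27j.
So 27j ≤ 150 and j ≤ 5; hence at least 8 − 5 = 3 are ≤ 26.
Exactly 3 works: 3 values at 0 and 5 at 27 total 135; raise one of the low values by 15 (still ≤ 26) to hit 150.

3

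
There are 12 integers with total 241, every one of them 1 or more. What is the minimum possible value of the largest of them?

The 12 values sum to 241, so their maximum is at least ⌈241/12⌉ = 21.
Achievable: 1 of them at 21 and 11 at 20 total 241.

21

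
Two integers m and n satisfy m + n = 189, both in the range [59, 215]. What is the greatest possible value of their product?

For a fixed sum, the product mn is largest when m and n are as close as possible.
Taking m = 94 and n = 95 (both in [59, 215]) gives mn = 8930.

8930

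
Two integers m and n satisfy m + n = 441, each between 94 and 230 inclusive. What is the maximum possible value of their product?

48620

With m + n fixed, mn peaks when the two are closest together.
Taking m = 220 and n = 221 (both in [94, 230]) gives mn = 48620.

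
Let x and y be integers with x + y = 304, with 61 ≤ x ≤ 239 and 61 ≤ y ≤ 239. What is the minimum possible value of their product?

For a fixed sum, xy is smallest when x and y are as far apart as possible.
At the endpoint x = 65, y = 304 − 65 = 239, so xy = 65 × 239 = 15535.

15535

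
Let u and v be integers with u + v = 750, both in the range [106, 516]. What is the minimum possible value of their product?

For a fixed sum, uv is smallest when u and v are as far apart as possible.
At the endpoint u = 234, v = 750 − 234 = 516, so uv = 234 × 516 = 120744.

120744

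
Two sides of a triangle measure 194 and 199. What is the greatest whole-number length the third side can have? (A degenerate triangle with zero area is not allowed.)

392

The third side must be less than 194 + 199 = 393.
The largest integer below 393 is 392.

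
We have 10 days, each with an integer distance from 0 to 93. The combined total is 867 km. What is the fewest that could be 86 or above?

3

If only k of them are at least 86, the other 10 − k are at most 85, so the total is at most k·93 + (10 − k)·85.
This must reach 867, so k·93 + (10 − k)·85 ≥ 867, giving k ≥ 3.
Exactly 3 works: 3 values at 93 and 7 at 85 total 874; lower one of the high values by 7 (still ≥ 86) to hit 867.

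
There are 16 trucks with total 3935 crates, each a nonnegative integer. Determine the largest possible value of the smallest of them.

If every one of the 16 were at least 246, the total would be at least 16 × 246 = 3936 > 3935.
Taking 1 copy of 245 and 15 copies of 246 gives exactly 3935, so 245 is attained.

245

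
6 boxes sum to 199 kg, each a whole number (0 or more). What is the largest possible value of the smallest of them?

33

If every one of the 6 were at least 34, the total would be at least 6 × 34 = 204 > 199.
Taking 5 copies of 33 and 1 copy of 34 gives exactly 199, so 33 is attained.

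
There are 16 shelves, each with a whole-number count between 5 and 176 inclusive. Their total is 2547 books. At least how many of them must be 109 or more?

13

If only k of them are at least 109, the other 16 − k are at most 108, so the total is at most k·176 + (16 − k)·108.
This must reach 2547, so k·176 + (16 − k)·108 ≥ 2547, giving k ≥ 13.
Exactly 13 works: 13 values at 176 and 3 at 108 total 2612; lower one of the high values by 65 (still ≥ 109) to hit 2547.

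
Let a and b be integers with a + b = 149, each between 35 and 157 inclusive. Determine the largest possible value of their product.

ab = a(149 − a) is maximized when a is as near 149/2 as the bounds allow.
Taking a = 74 and b = 75 (both in [35, 157]) gives ab = 5550.

5550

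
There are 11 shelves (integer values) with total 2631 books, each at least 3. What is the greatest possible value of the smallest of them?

If every one of the 11 were at least 240, the total would be at least 11 × 240 = 2640 > 2631.
Achievable: 9 of them at 239 and 2 at 240 total 2631.

239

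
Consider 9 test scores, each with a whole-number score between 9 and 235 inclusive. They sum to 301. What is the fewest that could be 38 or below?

2

If only k of them are at most 38, the other 9 − k are at least 39, so the total is at least (9 − k)·39 + k·9.
This is ≤ 301, so (9 − k)·39 + 9k ≤ 301, which gives k ≥ 2.
Exactly 2 works: 2 values at 9 and 7 at 39 total 291; raise one of the low values by 10 (still ≤ 38) to hit 301.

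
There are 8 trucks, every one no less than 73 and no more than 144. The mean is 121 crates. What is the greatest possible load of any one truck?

Maximizing one value means minimizing the remaining 7.
The total is 8 × 121 = 968.
The other 7 contribute at least 7 × 73 = 511, leaving at most 968 − 511 = 457.
But each truck is capped at 144, so the maximum is 144.
Achievable: one at 144 and the other 7 totalling 824, which fits since 7 × 73 ≤ 824 ≤ 7 × 144.

144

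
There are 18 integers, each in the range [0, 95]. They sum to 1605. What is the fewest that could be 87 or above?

7

If only k of them are at least 87, the other 18 − k are at most 86, so the total is at most k·95 + (18 − k)·86.
This must reach 1605, so k·95 + (18 − k)·86 ≥ 1605, giving k ≥ 7.
Exactly 7 works: 7 values at 95 and 11 at 86 total 1611; lower one of the high values by 6 (still ≥ 87) to hit 1605.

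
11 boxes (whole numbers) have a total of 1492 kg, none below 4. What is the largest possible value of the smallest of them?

135

If every one of the 11 were at least 136, the total would be at least 11 × 136 = 1496 > 1492.
Achievable: 4 of them at 135 and 7 at 136 total 1492.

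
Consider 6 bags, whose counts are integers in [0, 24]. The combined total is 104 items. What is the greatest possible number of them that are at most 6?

Suppose k of them are at most 6. Those contribute at most 6 each and the rest at most 24 each.
So the total is at most 6k + 24(6 − k) = 144 − 18k. This must still be ≥ 104, so k ≤ 2.
k = 2 is achieved by 2 values at 6 and 4 at 24, total 108; lower one of the 24's by 4 (still > 6) to reach 104.

2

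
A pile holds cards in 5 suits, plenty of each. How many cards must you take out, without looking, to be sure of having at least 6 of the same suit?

In the worst case you draw 5 of each of the 5 suits: 5 × 5 = 25.
One more forces 6 of some suit, so 25 + 1 = 26.

26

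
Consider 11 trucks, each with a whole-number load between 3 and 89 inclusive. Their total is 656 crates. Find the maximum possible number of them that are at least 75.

8

Suppose k of them are at least 75. Those contribute at least 75 each and the other 11 − k at least 3 each.
So the total is at least 75k + 3(11 − k) = 33 + 72k. This must be ≤ 656, giving k ≤ 8.
k = 8 is achieved by 8 values at 75 and 3 at 3, total 609; add 47 to one value (staying below 75) to reach 656.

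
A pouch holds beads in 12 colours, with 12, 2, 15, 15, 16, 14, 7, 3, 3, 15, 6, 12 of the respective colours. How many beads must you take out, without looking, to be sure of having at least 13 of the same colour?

106

In the worst case you take as many as possible of each colour without reaching 13: 12 + 2 + 12 + 12 + 12 + 12 + 7 + 3 + 3 + 12 + 6 + 12 = 105.
The next one must give 13 of some colour, so 105 + 1 = 106.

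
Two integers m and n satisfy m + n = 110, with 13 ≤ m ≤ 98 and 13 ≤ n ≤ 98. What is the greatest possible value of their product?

With m + n fixed, mn peaks when the two are closest together.
Taking m = 55 and n = 55 (both in [13, 98]) gives mn = 3025.

3025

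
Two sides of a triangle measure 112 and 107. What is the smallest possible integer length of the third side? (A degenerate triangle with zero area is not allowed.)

The third side must exceed |112 − 107| = 5.
The smallest integer above 5 is 6.

6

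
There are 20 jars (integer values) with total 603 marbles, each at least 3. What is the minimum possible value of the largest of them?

The 20 values sum to 603, so their maximum is at least ⌈603/20⌉ = 31.
Taking 17 copies of 30 and 3 copies of 31 gives exactly 603, so 31 is attained.

31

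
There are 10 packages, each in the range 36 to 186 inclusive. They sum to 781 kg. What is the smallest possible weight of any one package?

Minimizing one value means maximizing the remaining 9.
The other 9 can take up 9 × 186 = 1674 ≥ 781 − 36, so one package can sit at its floor of 36.
Achievable: one at 36 and the other 9 totalling 745, which fits since 9 × 36 ≤ 745 ≤ 9 × 186.

36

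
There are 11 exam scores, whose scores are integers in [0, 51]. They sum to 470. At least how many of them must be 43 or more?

1

Suppose at most 11 − j of them reach 43; then j values are ≤ 42 and the rest ≤ 51.
The total is then ≤ 42·j + 51·(11 − j) = 561 − 9j. For this to be ≥ 470 we need j ≤ 10, so at least 11 − 10 = 1 must reach 43.
Exactly 1 works: 1 value at 51 and 10 at 42 total 471; lower one of the high values by 1 (still ≥ 43) to hit 470.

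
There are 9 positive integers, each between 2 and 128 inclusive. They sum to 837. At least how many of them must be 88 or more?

If only k of them are at least 88, the other 9 − k are at most 87, so the total is at most k·128 + (9 − k)·87.
This must reach 837, so k·128 + (9 − k)·87 ≥ 837, giving k ≥ 2.
Exactly 2 works: 2 values at 128 and 7 at 87 total 865; lower one of the high values by 28 (still ≥ 88) to hit 837.

2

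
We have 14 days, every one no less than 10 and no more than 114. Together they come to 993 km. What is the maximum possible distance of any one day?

114

To make one day as large as possible, make the other 13 as small as possible.
The other 13 contribute at least 13 × 10 = 130, leaving at most 993 − 130 = 863.
But each day is capped at 114, so the maximum is 114.
Achievable: one at 114 and the other 13 totalling 879, which fits since 13 × 10 ≤ 879 ≤ 13 × 114.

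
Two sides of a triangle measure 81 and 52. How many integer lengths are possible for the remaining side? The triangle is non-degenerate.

103

The triangle inequality gives |81 − 52| < c < 81 + 52, i.e. 29 < c < 133.
So c can be any integer from 30 to 132: 103 values.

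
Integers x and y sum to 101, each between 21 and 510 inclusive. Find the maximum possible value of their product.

2550

For a fixed sum, the product xy is largest when x and y are as close as possible.
Taking x = 50 and y = 51 (both in [21, 510]) gives xy = 2550.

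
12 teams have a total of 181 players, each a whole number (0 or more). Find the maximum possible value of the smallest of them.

15

The 12 values sum to 181, so their minimum is at most ⌊181/12⌋ = 15.
Taking 11 copies of 15 and 1 copy of 16 gives exactly 181, so 15 is attained.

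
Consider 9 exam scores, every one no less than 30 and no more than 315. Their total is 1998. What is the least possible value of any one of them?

To make one score as small as possible, make the other 8 as large as possible.
The other 8 can take up 8 × 315 = 2520 ≥ 1998 − 30, so one score can sit at its floor of 30.
Achievable: one at 30 and the other 8 totalling 1968, which fits since 8 × 30 ≤ 1968 ≤ 8 × 315.

30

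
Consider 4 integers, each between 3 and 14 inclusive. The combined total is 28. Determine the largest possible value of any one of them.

14

Maximizing one value means minimizing the remaining 3.
The other 3 contribute at least 3 × 3 = 9, leaving at most 28 − 9 = 19.
But each integer is capped at 14, so the maximum is 14.
Achievable: one at 14 and the other 3 totalling 14, which fits since 3 × 3 ≤ 14 ≤ 3 × 14.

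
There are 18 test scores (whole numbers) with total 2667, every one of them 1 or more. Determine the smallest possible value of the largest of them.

149

The 18 values sum to 2667, so their maximum is at least ⌈2667/18⌉ = 149.
Taking 15 copies of 148 and 3 copies of 149 gives exactly 2667, so 149 is attained.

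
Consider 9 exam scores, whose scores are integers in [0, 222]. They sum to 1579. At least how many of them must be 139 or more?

5

Each value short of 139 is at most 138, costing at least 222 − 138 = 84 against the maximum total of 1998.
We can afford to lose at most 1998 − 1579 = 419, so at most ⌊419/84⌋ = 4 fall short, and at least 5 are ≥ 139.
Exactly 5 works: 5 values at 222 and 4 at 138 total 1662; lower one of the high values by 83 (still ≥ 139) to hit 1579.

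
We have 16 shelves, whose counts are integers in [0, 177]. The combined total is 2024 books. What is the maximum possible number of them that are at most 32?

Suppose k of them are at most 32. Those contribute at most 32 each and the rest at most 177 each.
So the total is at most 32k + 177(16 − k) = 2832 − 145k. This must still be ≥ 2024, so k ≤ 5.
k = 5 is achieved by 5 values at 32 and 11 at 177, total 2107; lower one of the 177's by 83 (still > 32) to reach 2024.

5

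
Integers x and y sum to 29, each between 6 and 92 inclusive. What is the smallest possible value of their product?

138

For a fixed sum, xy is smallest when x and y are as far apart as possible.
At the endpoint x = 6, y = 29 − 6 = 23, so xy = 6 × 23 = 138.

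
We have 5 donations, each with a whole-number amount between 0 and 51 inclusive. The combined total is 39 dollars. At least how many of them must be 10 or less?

2

Let j be the number exceeding 10. Then the total is ≥ 11·j + 0·(5 − j) = 0 + 11j.
So 11j ≤ 39 and j ≤ 3; hence at least 5 − 3 = 2 are ≤ 10.
Exactly 2 works: 2 values at 0 and 3 at 11 total 33; raise one of the low values by 6 (still ≤ 10) to hit 39.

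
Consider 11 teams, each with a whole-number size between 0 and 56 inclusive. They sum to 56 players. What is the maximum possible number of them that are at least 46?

With k values at 46 or above and the rest at least 0, the sum is at least 0 + 46k.
Since the sum is 56, we need 46k ≤ 56, i.e. k ≤ 1.
k = 1 is achieved by 1 value at 46 and 10 at 0, total 46; add 10 to one value (staying below 46) to reach 56.

1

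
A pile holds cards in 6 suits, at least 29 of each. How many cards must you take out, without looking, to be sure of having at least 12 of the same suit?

You could draw 11 of every suit without reaching 12 of any — 66 in all.
One more forces 12 of some suit, so 66 + 1 = 67.

67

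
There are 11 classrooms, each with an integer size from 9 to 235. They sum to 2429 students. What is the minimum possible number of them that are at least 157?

10

Each value short of 157 is at most 156, costing at least 235 − 156 = 79 against the maximum total of 2585.
We can afford to lose at most 2585 − 2429 = 156, so at most ⌊156/79⌋ = 1 fall short, and at least 10 are ≥ 157.
Exactly 10 works: 10 values at 235 and 1 at 156 total 2506; lower one of the high values by 77 (still ≥ 157) to hit 2429.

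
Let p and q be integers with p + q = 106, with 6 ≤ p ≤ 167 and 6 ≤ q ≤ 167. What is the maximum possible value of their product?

2809

With p + q fixed, pq peaks when the two are closest together.
Taking p = 53 and q = 53 (both in [6, 167]) gives pq = 2809.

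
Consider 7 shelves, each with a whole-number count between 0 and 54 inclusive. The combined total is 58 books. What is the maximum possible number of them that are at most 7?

6

Each value at 7 or below falls at least 54 − 7 = 47 short of the ceiling 54.
The ceiling total is 7 × 54 = 378, and we need 58, so at most ⌊(378 − 58)/47⌋ = 6 can be that low.
k = 6 is achieved by 6 values at 7 and 1 at 54, total 96; lower one of the 54's by 38 (still > 7) to reach 58.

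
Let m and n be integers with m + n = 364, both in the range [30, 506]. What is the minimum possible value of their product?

10020

For a fixed sum, mn is smallest when m and n are as far apart as possible.
The extreme feasible split is m = 30, n = 334, giving mn = 10020.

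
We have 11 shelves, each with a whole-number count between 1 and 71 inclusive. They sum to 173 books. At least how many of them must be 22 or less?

Each value above 22 is at least 23, contributing at least 23 − 1 = 22 above the floor 1.
The sum exceeds the floor total 11 by 162, so at most ⌊162/22⌋ = 7 exceed 22, and at least 4 are ≤ 22.
Exactly 4 works: 4 values at 1 and 7 at 23 total 165; raise one of the low values by 8 (still ≤ 22) to hit 173.

4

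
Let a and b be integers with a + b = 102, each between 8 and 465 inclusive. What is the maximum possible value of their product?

2601

For a fixed sum, the product ab is largest when a and b are as close as possible.
Taking a = 51 and b = 51 (both in [8, 465]) gives ab = 2601.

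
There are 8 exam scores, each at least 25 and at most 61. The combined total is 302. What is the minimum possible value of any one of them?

25

Minimizing one value means maximizing the remaining 7.
The other 7 can take up 7 × 61 = 427 ≥ 302 − 25, so one score can sit at its floor of 25.
Achievable: one at 25 and the other 7 totalling 277, which fits since 7 × 25 ≤ 277 ≤ 7 × 61.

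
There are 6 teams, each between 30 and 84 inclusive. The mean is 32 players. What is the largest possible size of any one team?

To make one team as large as possible, make the other 5 as small as possible.
The total is 6 × 32 = 192.
The other 5 contribute at least 5 × 30 = 150, leaving at most 192 − 150 = 42.
Since 42 ≤ 84, this is achievable: one at 42 and 5 at 30.

42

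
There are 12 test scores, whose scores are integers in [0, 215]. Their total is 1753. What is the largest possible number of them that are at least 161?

If k of the values are ≥ 161, the total is ≥ 161k + 0(12 − k).
Setting 161k + 0(12 − k) ≤ 1753 gives 161k ≤ 1753, so k ≤ 10.
k = 10 is achieved by 10 values at 161 and 2 at 0, total 1610; add 143 to one value (staying below 161) to reach 1753.

10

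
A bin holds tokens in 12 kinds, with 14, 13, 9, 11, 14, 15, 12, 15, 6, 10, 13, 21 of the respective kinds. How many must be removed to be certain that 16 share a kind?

148

In the worst case you take as many as possible of each kind without reaching 16: 14 + 13 + 9 + 11 + 14 + 15 + 12 + 15 + 6 + 10 + 13 + 15 = 147.
The next one must give 16 of some kind, so 147 + 1 = 148.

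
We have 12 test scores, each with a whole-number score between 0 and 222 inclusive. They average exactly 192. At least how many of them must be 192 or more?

1

The total is 12 × 192 = 2304.
If only k of them are at least 192, the other 12 − k are at most 191, so the total is at most k·222 + (12 − k)·191.
This must reach 2304, so k·222 + (12 − k)·191 ≥ 2304, giving k ≥ 1.
Exactly 1 works: 1 value at 222 and 11 at 191 total 2323; lower one of the high values by 19 (still ≥ 192) to hit 2304.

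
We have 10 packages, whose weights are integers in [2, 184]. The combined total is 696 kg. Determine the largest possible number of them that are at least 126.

5

If k of the values are ≥ 126, the total is ≥ 126k + 2(10 − k).
Setting 126k + 2(10 − k) ≤ 696 gives 124k ≤ 676, so k ≤ 5.
k = 5 is achieved by 5 values at 126 and 5 at 2, total 640; add 56 to one value (staying below 126) to reach 696.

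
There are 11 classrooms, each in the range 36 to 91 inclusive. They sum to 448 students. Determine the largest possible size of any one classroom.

88

Maximizing one value means minimizing the remaining 10.
The other 10 contribute at least 10 × 36 = 360, leaving at most 448 − 360 = 88.
Since 88 ≤ 91, this is achievable: one at 88 and 10 at 36.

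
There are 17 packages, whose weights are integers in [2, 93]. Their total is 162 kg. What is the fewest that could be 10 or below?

Each value above 10 is at least 11, contributing at least 11 − 2 = 9 above the floor 2.
The sum exceeds the floor total 34 by 128, so at most ⌊128/9⌋ = 14 exceed 10, and at least 3 are ≤ 10.
Exactly 3 works: 3 values at 2 and 14 at 11 total 160; raise one of the low values by 2 (still ≤ 10) to hit 162.

3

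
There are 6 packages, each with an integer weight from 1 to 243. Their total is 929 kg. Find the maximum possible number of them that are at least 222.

With k values at 222 or above and the rest at least 1, the sum is at least 6 + 221k.
Since the sum is 929, we need 221k ≤ 923, i.e. k ≤ 4.
k = 4 is achieved by 4 values at 222 and 2 at 1, total 890; add 39 to one value (staying below 222) to reach 929.

4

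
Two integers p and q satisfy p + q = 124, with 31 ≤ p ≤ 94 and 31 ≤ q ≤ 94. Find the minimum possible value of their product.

2883

pq = p(124 − p) is concave in p, so over [31, 93] it is minimized at an endpoint.
At the endpoint p = 31, q = 124 − 31 = 93, so pq = 31 × 93 = 2883.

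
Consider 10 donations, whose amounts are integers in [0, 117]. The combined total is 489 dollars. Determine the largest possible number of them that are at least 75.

Suppose k of them are at least 75. Those contribute at least 75 each and the other 10 − k at least 0 each.
So the total is at least 75k + 0(10 − k) = 0 + 75k. This must be ≤ 489, giving k ≤ 6.
k = 6 is achieved by 6 values at 75 and 4 at 0, total 450; add 39 to one value (staying below 75) to reach 489.

6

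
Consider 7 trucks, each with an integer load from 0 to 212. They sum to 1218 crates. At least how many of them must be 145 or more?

Each value short of 145 is at most 144, costing at least 212 − 144 = 68 against the maximum total of 1484.
We can afford to lose at most 1484 − 1218 = 266, so at most ⌊266/68⌋ = 3 fall short, and at least 4 are ≥ 145.
Exactly 4 works: 4 values at 212 and 3 at 144 total 1280; lower one of the high values by 62 (still ≥ 145) to hit 1218.

4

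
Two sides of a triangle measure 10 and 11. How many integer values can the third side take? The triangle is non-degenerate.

The triangle inequality gives |10 − 11| < c < 10 + 11, i.e. 1 < c < 21.
So c can be any integer from 2 to 20: 19 values.

19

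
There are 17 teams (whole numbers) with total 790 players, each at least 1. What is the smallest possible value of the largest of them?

47

Some value must be at least ⌈790/17⌉ = 47, since 17 × 46 = 782 < 790.
Equality holds with 8 values of 47 and 9 values of 46.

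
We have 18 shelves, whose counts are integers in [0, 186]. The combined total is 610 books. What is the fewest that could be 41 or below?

4

If only k of them are at most 41, the other 18 − k are at least 42, so the total is at least (18 − k)·42 + k·0.
This is ≤ 610, so (18 − k)·42 + 0k ≤ 610, which gives k ≥ 4.
Exactly 4 works: 4 values at 0 and 14 at 42 total 588; raise one of the low values by 22 (still ≤ 41) to hit 610.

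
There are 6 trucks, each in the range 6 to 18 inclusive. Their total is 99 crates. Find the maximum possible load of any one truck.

18

To make one truck as large as possible, make the other 5 as small as possible.
The other 5 contribute at least 5 × 6 = 30, leaving at most 99 − 30 = 69.
But each truck is capped at 18, so the maximum is 18.
Achievable: one at 18 and the other 5 totalling 81, which fits since 5 × 6 ≤ 81 ≤ 5 × 18.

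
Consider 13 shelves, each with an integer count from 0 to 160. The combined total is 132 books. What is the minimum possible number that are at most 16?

Let j be the number exceeding 16. Then the total is ≥ 17·j + 0·(13 − j) = 0 + 17j.
So 17j ≤ 132 and j ≤ 7; hence at least 13 − 7 = 6 are ≤ 16.
Exactly 6 works: 6 values at 0 and 7 at 17 total 119; raise one of the low values by 13 (still ≤ 16) to hit 132.

6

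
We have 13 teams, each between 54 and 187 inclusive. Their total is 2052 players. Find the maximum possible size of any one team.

187

To make one team as large as possible, make the other 12 as small as possible.
The other 12 contribute at least 12 × 54 = 648, leaving at most 2052 − 648 = 1404.
But each team is capped at 187, so the maximum is 187.
Achievable: one at 187 and the other 12 totalling 1865, which fits since 12 × 54 ≤ 1865 ≤ 12 × 187.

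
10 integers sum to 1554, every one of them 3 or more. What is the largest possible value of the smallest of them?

155

If every one of the 10 were at least 156, the total would be at least 10 × 156 = 1560 > 1554.
Achievable: 6 of them at 155 and 4 at 156 total 1554.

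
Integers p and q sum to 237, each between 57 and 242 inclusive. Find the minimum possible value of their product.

10260

For a fixed sum, pq is smallest when p and q are as far apart as possible.
At the endpoint p = 57, q = 237 − 57 = 180, so pq = 57 × 180 = 10260.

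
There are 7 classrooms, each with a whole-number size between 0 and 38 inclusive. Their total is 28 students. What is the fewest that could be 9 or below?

5

If only k of them are at most 9, the other 7 − k are at least 10, so the total is at least (7 − k)·10 + k·0.
This is ≤ 28, so (7 − k)·10 + 0k ≤ 28, which gives k ≥ 5.
Exactly 5 works: 5 values at 0 and 2 at 10 total 20; raise one of the low values by 8 (still ≤ 9) to hit 28.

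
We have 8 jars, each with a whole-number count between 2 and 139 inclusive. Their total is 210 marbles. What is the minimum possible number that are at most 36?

Let j be the number exceeding 36. Then the total is ≥ 37·j + 2·(8 − j) = 16 + 35j.
So 35j ≤ 194 and j ≤ 5; hence at least 8 − 5 = 3 are ≤ 36.
Exactly 3 works: 3 values at 2 and 5 at 37 total 191; raise one of the low values by 19 (still ≤ 36) to hit 210.

3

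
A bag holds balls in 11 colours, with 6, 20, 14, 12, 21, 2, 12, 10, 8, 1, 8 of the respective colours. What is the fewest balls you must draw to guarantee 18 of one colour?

In the worst case you take as many as possible of each colour without reaching 18: 6 + 17 + 14 + 12 + 17 + 2 + 12 + 10 + 8 + 1 + 8 = 107.
The next one must give 18 of some colour, so 107 + 1 = 108.

108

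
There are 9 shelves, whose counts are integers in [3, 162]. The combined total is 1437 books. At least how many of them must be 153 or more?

Each value short of 153 is at most 152, costing at least 162 − 152 = 10 against the maximum total of 1458.
We can afford to lose at most 1458 − 1437 = 21, so at most ⌊21/10⌋ = 2 fall short, and at least 7 are ≥ 153.
Exactly 7 works: 7 values at 162 and 2 at 152 total 1438; lower one of the high values by 1 (still ≥ 153) to hit 1437.

7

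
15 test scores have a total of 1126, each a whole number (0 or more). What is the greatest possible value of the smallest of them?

If every one of the 15 were at least 76, the total would be at least 15 × 76 = 1140 > 1126.
Taking 14 copies of 75 and 1 copy of 76 gives exactly 1126, so 75 is attained.

75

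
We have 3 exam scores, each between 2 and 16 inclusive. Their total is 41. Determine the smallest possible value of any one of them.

To make one score as small as possible, make the other 2 as large as possible.
The other 2 contribute at most 2 × 16 = 32, leaving at least 41 − 32 = 9.
Since 9 ≥ 2, this is achievable: one at 9 and 2 at 16.

9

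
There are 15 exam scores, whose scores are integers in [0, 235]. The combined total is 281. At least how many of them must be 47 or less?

Each value above 47 is at least 48, contributing at least 48 − 0 = 48 above the floor 0.
The sum exceeds the floor total 0 by 281, so at most ⌊281/48⌋ = 5 exceed 47, and at least 10 are ≤ 47.
Exactly 10 works: 10 values at 0 and 5 at 48 total 240; raise one of the low values by 41 (still ≤ 47) to hit 281.

10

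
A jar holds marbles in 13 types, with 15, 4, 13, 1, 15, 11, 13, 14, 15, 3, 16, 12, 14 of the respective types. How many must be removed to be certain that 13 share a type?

128

In the worst case you take as many as possible of each type without reaching 13: 12 + 4 + 12 + 1 + 12 + 11 + 12 + 12 + 12 + 3 + 12 + 12 + 12 = 127.
The next one must give 13 of some type, so 127 + 1 = 128.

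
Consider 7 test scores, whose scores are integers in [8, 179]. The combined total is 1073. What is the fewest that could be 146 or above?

2

If only k of them are at least 146, the other 7 − k are at most 145, so the total is at most k·179 + (7 − k)·145.
This must reach 1073, so k·179 + (7 − k)·145 ≥ 1073, giving k ≥ 2.
Exactly 2 works: 2 values at 179 and 5 at 145 total 1083; lower one of the high values by 10 (still ≥ 146) to hit 1073.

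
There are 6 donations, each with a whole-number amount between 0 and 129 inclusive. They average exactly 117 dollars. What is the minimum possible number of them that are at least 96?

4

The total is 6 × 117 = 702.
If only k of them are at least 96, the other 6 − k are at most 95, so the total is at most k·129 + (6 − k)·95.
This must reach 702, so k·129 + (6 − k)·95 ≥ 702, giving k ≥ 4.
Exactly 4 works: 4 values at 129 and 2 at 95 total 706; lower one of the high values by 4 (still ≥ 96) to hit 702.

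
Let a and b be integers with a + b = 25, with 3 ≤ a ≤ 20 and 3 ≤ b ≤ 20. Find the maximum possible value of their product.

ab = a(25 − a) is maximized when a is as near 25/2 as the bounds allow.
Taking a = 12 and b = 13 (both in [3, 20]) gives ab = 156.

156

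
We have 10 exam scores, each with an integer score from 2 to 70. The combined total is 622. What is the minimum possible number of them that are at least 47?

7

Suppose at most 10 − j of them reach 47; then j values are ≤ 46 and the rest ≤ 70.
The total is then ≤ 46·j + 70·(10 − j) = 700 − 24j. For this to be ≥ 622 we need j ≤ 3, so at least 10 − 3 = 7 must reach 47.
Exactly 7 works: 7 values at 70 and 3 at 46 total 628; lower one of the high values by 6 (still ≥ 47) to hit 622.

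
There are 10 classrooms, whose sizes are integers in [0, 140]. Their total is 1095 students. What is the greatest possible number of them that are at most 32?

2

Each value at 32 or below falls at least 140 − 32 = 108 short of the ceiling 140.
The ceiling total is 10 × 140 = 1400, and we need 1095, so at most ⌊(1400 − 1095)/108⌋ = 2 can be that low.
k = 2 is achieved by 2 values at 32 and 8 at 140, total 1184; lower one of the 140's by 89 (still > 32) to reach 1095.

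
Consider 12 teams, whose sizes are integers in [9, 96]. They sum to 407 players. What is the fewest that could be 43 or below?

Let j be the number exceeding 43. Then the total is ≥ 44·j + 9·(12 − j) = 108 + 35j.
So 35j ≤ 299 and j ≤ 8; hence at least 12 − 8 = 4 are ≤ 43.
Exactly 4 works: 4 values at 9 and 8 at 44 total 388; raise one of the low values by 19 (still ≤ 43) to hit 407.

4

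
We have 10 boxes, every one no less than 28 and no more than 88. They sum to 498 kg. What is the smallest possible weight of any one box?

28

Minimizing one value means maximizing the remaining 9.
The other 9 can take up 9 × 88 = 792 ≥ 498 − 28, so one box can sit at its floor of 28.
Achievable: one at 28 and the other 9 totalling 470, which fits since 9 × 28 ≤ 470 ≤ 9 × 88.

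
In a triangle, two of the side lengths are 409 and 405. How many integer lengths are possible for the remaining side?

809

The triangle inequality gives |409 − 405| < c < 409 + 405, i.e. 4 < c < 814.
So c can be any integer from 5 to 813: 809 values.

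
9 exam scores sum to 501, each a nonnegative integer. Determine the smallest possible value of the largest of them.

56

If every one of the 9 were at most 55, the total would be at most 9 × 55 = 495 < 501.
Taking 3 copies of 55 and 6 copies of 56 gives exactly 501, so 56 is attained.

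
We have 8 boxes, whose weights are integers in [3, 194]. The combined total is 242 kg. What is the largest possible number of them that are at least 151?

Suppose k of them are at least 151. Those contribute at least 151 each and the other 8 − k at least 3 each.
So the total is at least 151k + 3(8 − k) = 24 + 148k. This must be ≤ 242, giving k ≤ 1.
k = 1 is achieved by 1 value at 151 and 7 at 3, total 172; add 70 to one value (staying below 151) to reach 242.

1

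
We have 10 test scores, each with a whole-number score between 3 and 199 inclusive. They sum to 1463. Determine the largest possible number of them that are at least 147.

9

With k values at 147 or above and the rest at least 3, the sum is at least 30 + 144k.
Since the sum is 1463, we need 144k ≤ 1433, i.e. k ≤ 9.
k = 9 is achieved by 9 values at 147 and 1 at 3, total 1326; add 137 to one value (staying below 147) to reach 1463.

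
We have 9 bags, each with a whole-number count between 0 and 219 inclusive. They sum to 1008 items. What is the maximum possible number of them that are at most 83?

7

Each value at 83 or below falls at least 219 − 83 = 136 short of the ceiling 219.
The ceiling total is 9 × 219 = 1971, and we need 1008, so at most ⌊(1971 − 1008)/136⌋ = 7 can be that low.
k = 7 is achieved by 7 values at 83 and 2 at 219, total 1019; lower one of the 219's by 11 (still > 83) to reach 1008.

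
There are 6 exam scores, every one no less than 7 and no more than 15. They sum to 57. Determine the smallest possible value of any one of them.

7

To make one score as small as possible, make the other 5 as large as possible.
The other 5 can take up 5 × 15 = 75 ≥ 57 − 7, so one score can sit at its floor of 7.
Achievable: one at 7 and the other 5 totalling 50, which fits since 5 × 7 ≤ 50 ≤ 5 × 15.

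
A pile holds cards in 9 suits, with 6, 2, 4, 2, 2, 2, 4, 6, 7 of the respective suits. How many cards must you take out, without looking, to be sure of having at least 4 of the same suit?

In the worst case you take as many as possible of each suit without reaching 4: 3 + 2 + 3 + 2 + 2 + 2 + 3 + 3 + 3 = 23.
The next one must give 4 of some suit, so 23 + 1 = 24.

24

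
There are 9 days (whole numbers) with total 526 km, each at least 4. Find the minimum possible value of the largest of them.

59

Some value must be at least ⌈526/9⌉ = 59, since 9 × 58 = 522 < 526.
Taking 5 copies of 58 and 4 copies of 59 gives exactly 526, so 59 is attained.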